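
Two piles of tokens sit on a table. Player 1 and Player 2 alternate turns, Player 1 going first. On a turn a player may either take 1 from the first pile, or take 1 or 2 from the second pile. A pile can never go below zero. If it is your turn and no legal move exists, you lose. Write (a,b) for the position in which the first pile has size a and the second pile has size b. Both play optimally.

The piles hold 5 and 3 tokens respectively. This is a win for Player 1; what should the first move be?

Compute win/loss labels from the base case upward. A position with no move is L. Any other position is W if it can reach an L in one move, else L.
No move ever increases a pile, so every position that can arise here has a ≤ 5 and b ≤ 3; it is enough to label the cells with 0 ≤ a ≤ 5 and 0 ≤ b ≤ 3.
Every move lowers a or b (never raises either), so fill the grid row by row in increasing a, and left to right within a row: each cell's successors are then already labelled.
      b=0  b=1  b=2  b=3
a=0:    L    W    W    L
a=1:    W    L    W    W
a=2:    L    W    W    L
a=3:    W    L    W    W
a=4:    L    W    W    L
a=5:    W    L    W    W
Cells with no legal move (terminal, hence L): (0,0).
The remaining L cells, each justified by listing all of its moves:
(0,3): L (options (0,2)(W), (0,1)(W) are all W)
(1,1): L (options (0,1)(W), (1,0)(W) are all W)
(2,0): L (sole option (1,0)(W) is W)
(2,3): L (options (1,3)(W), (2,2)(W), (2,1)(W) are all W)
(3,1): L (options (2,1)(W), (3,0)(W) are all W)
(4,0): L (sole option (3,0)(W) is W)
(4,3): L (options (3,3)(W), (4,2)(W), (4,1)(W) are all W)
(5,1): L (options (4,1)(W), (5,0)(W) are all W)
Every other cell has at least one move into one of the L cells above, so it is W.
From (5,3), the L positions reachable in one move are: (4,3), (5,1). Any move reaching one of these is winning.

Move to (4,3).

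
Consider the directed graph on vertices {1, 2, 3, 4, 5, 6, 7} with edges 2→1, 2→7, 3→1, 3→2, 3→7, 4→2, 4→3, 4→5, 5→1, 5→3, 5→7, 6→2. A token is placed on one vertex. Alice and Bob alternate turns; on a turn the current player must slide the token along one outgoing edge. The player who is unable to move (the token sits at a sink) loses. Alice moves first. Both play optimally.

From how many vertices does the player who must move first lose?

4

Positions with no move are L. A position that does have a move is losing for the player to move precisely when every available move leads to a winning position for the opponent. Fill in the labels:
Every edge goes from a vertex to one that appears earlier in the order 1, 7, 2, 3, 5, 4, 6, so processing vertices in that order labels each vertex after all of its successors.
1: no outgoing edge → L
7: no outgoing edge → L
2: reaches L-position 7 → W
3: reaches L-position 7 → W
5: reaches L-position 7 → W
4: only reaches 5(W), 3(W), 2(W), all W → L
6: only reaches 2(W), which is W → L
The L vertices are 1, 4, 6, 7; that is 4 in all.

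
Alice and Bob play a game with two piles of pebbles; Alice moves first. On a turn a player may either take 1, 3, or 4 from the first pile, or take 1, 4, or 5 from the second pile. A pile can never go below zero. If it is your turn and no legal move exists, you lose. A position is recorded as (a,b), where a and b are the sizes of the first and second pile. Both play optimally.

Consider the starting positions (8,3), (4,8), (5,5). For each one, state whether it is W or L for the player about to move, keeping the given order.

Label each position W (a win for the player to move) or L (a loss). A position with no legal move is L; any other position is W exactly when some move reaches an L, and L when every move reaches a W.
No move ever increases a pile, so every position that can arise here has a ≤ 8 and b ≤ 8; it is enough to label the cells with 0 ≤ a ≤ 8 and 0 ≤ b ≤ 8.
Every move lowers a or b (never raises either), so fill the grid row by row in increasing a, and left to right within a row: each cell's successors are then already labelled.
      b=0  b=1  b=2  b=3  b=4  b=5  b=6  b=7  b=8
a=0:    L    W    L    W    W    W    W    W    L
a=1:    W    L    W    L    W    W    W    W    W
a=2:    L    W    L    W    W    W    W    W    L
a=3:    W    L    W    L    W    W    W    W    W
a=4:    W    W    W    W    L    W    L    W    W
a=5:    W    W    W    W    W    L    W    L    W
a=6:    W    W    W    W    L    W    L    W    W
a=7:    L    W    L    W    W    W    W    W    L
a=8:    W    L    W    L    W    W    W    W    W
Cells with no legal move (terminal, hence L): (0,0).
The remaining L cells, each justified by listing all of its moves:
(0,2): only reaches (0,1)(W), which is W → L
(0,8): only reaches (0,7)(W), (0,4)(W), (0,3)(W), all W → L
(1,1): only reaches (0,1)(W), (1,0)(W), all W → L
(1,3): only reaches (0,3)(W), (1,2)(W), all W → L
(2,0): only reaches (1,0)(W), which is W → L
(2,2): only reaches (1,2)(W), (2,1)(W), all W → L
(2,8): only reaches (1,8)(W), (2,7)(W), (2,4)(W), (2,3)(W), all W → L
(3,1): only reaches (2,1)(W), (0,1)(W), (3,0)(W), all W → L
(3,3): only reaches (2,3)(W), (0,3)(W), (3,2)(W), all W → L
(4,4): only reaches (3,4)(W), (1,4)(W), (0,4)(W), (4,3)(W), (4,0)(W), all W → L
(4,6): only reaches (3,6)(W), (1,6)(W), (0,6)(W), (4,5)(W), (4,2)(W), (4,1)(W), all W → L
(5,5): only reaches (4,5)(W), (2,5)(W), (1,5)(W), (5,4)(W), (5,1)(W), (5,0)(W), all W → L
(5,7): only reaches (4,7)(W), (2,7)(W), (1,7)(W), (5,6)(W), (5,3)(W), (5,2)(W), all W → L
(6,4): only reaches (5,4)(W), (3,4)(W), (2,4)(W), (6,3)(W), (6,0)(W), all W → L
(6,6): only reaches (5,6)(W), (3,6)(W), (2,6)(W), (6,5)(W), (6,2)(W), (6,1)(W), all W → L
(7,0): only reaches (6,0)(W), (4,0)(W), (3,0)(W), all W → L
(7,2): only reaches (6,2)(W), (4,2)(W), (3,2)(W), (7,1)(W), all W → L
(7,8): only reaches (6,8)(W), (4,8)(W), (3,8)(W), (7,7)(W), (7,4)(W), (7,3)(W), all W → L
(8,1): only reaches (7,1)(W), (5,1)(W), (4,1)(W), (8,0)(W), all W → L
(8,3): only reaches (7,3)(W), (5,3)(W), (4,3)(W), (8,2)(W), all W → L
Every other cell has at least one move into one of the L cells above, so it is W.
(8,3): one of the L cells justified above, so L
(4,8): the move to (0,8) reaches an L cell, so W
(5,5): one of the L cells justified above, so L

(8,3): L, (4,8): W, (5,5): L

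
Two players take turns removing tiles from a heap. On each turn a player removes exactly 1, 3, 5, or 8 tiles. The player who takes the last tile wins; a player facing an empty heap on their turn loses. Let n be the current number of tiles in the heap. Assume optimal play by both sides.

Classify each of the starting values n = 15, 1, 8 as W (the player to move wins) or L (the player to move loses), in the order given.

15: L, 1: W, 8: W

Build the W/L table. Terminal = L. A non-terminal position is W if it has a move to some L; otherwise it is L.
n=0: no move → L
n=1: →0(L), so W
n=2: →1(W) only, which is W, so L
n=3: →2(L), so W
n=4: →3(W), 1(W) — all W, so L
n=5: →4(L), so W
n=6: →5(W), 3(W), 1(W) — all W, so L
n=7: →6(L), so W
n=8: →0(L), so W
n=9: →6(L), so W
n=10: →2(L), so W
n=11: →6(L), so W
n=12: →4(L), so W
n=13: →12(W), 10(W), 8(W), 5(W) — all W, so L
n=14: →13(L), so W
n=15: →14(W), 12(W), 10(W), 7(W) — all W, so L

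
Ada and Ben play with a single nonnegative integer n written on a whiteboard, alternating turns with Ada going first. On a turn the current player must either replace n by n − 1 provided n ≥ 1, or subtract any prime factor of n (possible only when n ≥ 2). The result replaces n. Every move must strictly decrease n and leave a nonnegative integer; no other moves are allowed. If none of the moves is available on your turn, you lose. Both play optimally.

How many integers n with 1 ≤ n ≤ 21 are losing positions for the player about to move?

5

Build the W/L table. Terminal = L. A non-terminal position is W if it has a move to some L; otherwise it is L.
n=0: no move → L
n=1: W (go to 0, an L position)
n=2: W (go to 0, an L position)
n=3: W (go to 0, an L position)
n=4: L (options 2(W), 3(W) are all W)
n=5: W (go to 0, an L position)
n=6: W (go to 4, an L position)
n=7: W (go to 0, an L position)
n=8: L (options 6(W), 7(W) are all W)
n=9: W (go to 8, an L position)
n=10: W (go to 8, an L position)
n=11: W (go to 0, an L position)
n=12: L (options 9(W), 10(W), 11(W) are all W)
n=13: W (go to 0, an L position)
n=14: W (go to 12, an L position)
n=15: W (go to 12, an L position)
n=16: L (options 14(W), 15(W) are all W)
n=17: W (go to 0, an L position)
n=18: W (go to 16, an L position)
n=19: W (go to 0, an L position)
n=20: L (options 15(W), 18(W), 19(W) are all W)
n=21: W (go to 20, an L position)
L entries with 1 ≤ n ≤ 21 (n=0 is outside the asked range and is not counted): n = 4, 8, 12, 16, 20; that makes 5.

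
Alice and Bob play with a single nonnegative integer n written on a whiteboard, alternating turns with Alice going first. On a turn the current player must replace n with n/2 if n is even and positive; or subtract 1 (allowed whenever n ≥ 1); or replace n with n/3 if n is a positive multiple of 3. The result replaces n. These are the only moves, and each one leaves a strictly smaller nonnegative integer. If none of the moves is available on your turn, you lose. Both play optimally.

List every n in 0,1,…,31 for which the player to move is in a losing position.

Positions with no move are L. A position that does have a move is losing for the player to move precisely when every available move leads to a winning position for the opponent. Fill in the labels:
n=0: no move → L
n=1: →0(L), so W
n=2: →1(W) only, which is W, so L
n=3: →2(L), so W
n=4: →2(L), so W
n=5: →4(W) only, which is W, so L
n=6: →2(L), so W
n=7: →6(W) only, which is W, so L
n=8: →7(L), so W
n=9: →3(W), 8(W) — all W, so L
n=10: →5(L), so W
n=11: →10(W) only, which is W, so L
n=12: →11(L), so W
n=13: →12(W) only, which is W, so L
n=14: →7(L), so W
n=15: →5(L), so W
n=16: →8(W), 15(W) — all W, so L
n=17: →16(L), so W
n=18: →9(L), so W
n=19: →18(W) only, which is W, so L
n=20: →19(L), so W
n=21: →7(L), so W
n=22: →11(L), so W
n=23: →22(W) only, which is W, so L
n=24: →23(L), so W
n=25: →24(W) only, which is W, so L
n=26: →13(L), so W
n=27: →9(L), so W
n=28: →14(W), 27(W) — all W, so L
n=29: →28(L), so W
n=30: →10(W), 15(W), 29(W) — all W, so L
n=31: →30(L), so W
The losing starting values of n are exactly the entries labelled L in this table (13 of them).

0, 2, 5, 7, 9, 11, 13, 16, 19, 23, 25, 28, 30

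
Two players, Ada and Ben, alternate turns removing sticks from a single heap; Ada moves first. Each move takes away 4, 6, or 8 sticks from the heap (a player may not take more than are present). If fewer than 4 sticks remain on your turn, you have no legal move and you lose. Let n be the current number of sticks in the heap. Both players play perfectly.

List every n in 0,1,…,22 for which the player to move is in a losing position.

0, 1, 2, 3, 12, 13, 14, 15

Positions with no move are L. A position that does have a move is losing for the player to move precisely when every available move leads to a winning position for the opponent. Fill in the labels:
n=0: no move → L
n=1: no move → L
n=2: no move → L
n=3: no move → L
n=4: reaches L-position 0 → W
n=5: reaches L-position 1 → W
n=6: reaches L-position 2 → W
n=7: reaches L-position 3 → W
n=8: reaches L-position 2 → W
n=9: reaches L-position 3 → W
n=10: reaches L-position 2 → W
n=11: reaches L-position 3 → W
n=12: only reaches 8(W), 6(W), 4(W), all W → L
n=13: only reaches 9(W), 7(W), 5(W), all W → L
n=14: only reaches 10(W), 8(W), 6(W), all W → L
n=15: only reaches 11(W), 9(W), 7(W), all W → L
n=16: reaches L-position 12 → W
n=17: reaches L-position 13 → W
n=18: reaches L-position 14 → W
n=19: reaches L-position 15 → W
n=20: reaches L-position 14 → W
n=21: reaches L-position 15 → W
n=22: reaches L-position 14 → W
Reading off the rows marked L gives the requested list; there are 8 such values of n.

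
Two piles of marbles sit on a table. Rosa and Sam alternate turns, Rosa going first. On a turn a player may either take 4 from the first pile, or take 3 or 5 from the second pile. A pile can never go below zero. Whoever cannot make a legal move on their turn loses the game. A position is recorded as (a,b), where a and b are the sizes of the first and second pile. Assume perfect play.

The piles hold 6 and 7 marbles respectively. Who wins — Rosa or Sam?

Classify positions by backward induction: terminal positions (no move available) are L. From any other position, the mover wins iff some move reaches an L.
No move ever increases a pile, so every position that can arise here has a ≤ 6 and b ≤ 7; it is enough to label the cells with 0 ≤ a ≤ 6 and 0 ≤ b ≤ 7.
Every move lowers a or b (never raises either), so fill the grid row by row in increasing a, and left to right within a row: each cell's successors are then already labelled.
      b=0  b=1  b=2  b=3  b=4  b=5  b=6  b=7
a=0:    L    L    L    W    W    W    W    W
a=1:    L    L    L    W    W    W    W    W
a=2:    L    L    L    W    W    W    W    W
a=3:    L    L    L    W    W    W    W    W
a=4:    W    W    W    L    L    L    W    W
a=5:    W    W    W    L    L    L    W    W
a=6:    W    W    W    L    L    L    W    W
Cells with no legal move (terminal, hence L): (0,0), (0,1), (0,2), (1,0), (1,1), (1,2), (2,0), (2,1), (2,2), (3,0), (3,1), (3,2).
The remaining L cells, each justified by listing all of its moves:
(4,3): L (options (0,3)(W), (4,0)(W) are all W)
(4,4): L (options (0,4)(W), (4,1)(W) are all W)
(4,5): L (options (0,5)(W), (4,2)(W), (4,0)(W) are all W)
(5,3): L (options (1,3)(W), (5,0)(W) are all W)
(5,4): L (options (1,4)(W), (5,1)(W) are all W)
(5,5): L (options (1,5)(W), (5,2)(W), (5,0)(W) are all W)
(6,3): L (options (2,3)(W), (6,0)(W) are all W)
(6,4): L (options (2,4)(W), (6,1)(W) are all W)
(6,5): L (options (2,5)(W), (6,2)(W), (6,0)(W) are all W)
Every other cell has at least one move into one of the L cells above, so it is W.
From (6,7) Rosa can move to (6,4), reaching an L position.

Rosa wins.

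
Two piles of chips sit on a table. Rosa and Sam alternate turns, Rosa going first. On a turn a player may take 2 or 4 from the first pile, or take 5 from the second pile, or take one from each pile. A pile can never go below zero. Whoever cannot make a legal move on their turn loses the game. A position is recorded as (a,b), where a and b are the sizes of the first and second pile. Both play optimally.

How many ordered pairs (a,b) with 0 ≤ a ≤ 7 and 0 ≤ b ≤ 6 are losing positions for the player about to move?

Compute win/loss labels from the base case upward. A position with no move is L. Any other position is W if it can reach an L in one move, else L.
Every move lowers a or b (never raises either), so fill the grid row by row in increasing a, and left to right within a row: each cell's successors are then already labelled.
      b=0  b=1  b=2  b=3  b=4  b=5  b=6
a=0:    L    L    L    L    L    W    W
a=1:    L    W    W    W    W    W    L
a=2:    W    W    W    W    W    L    L
a=3:    W    L    L    L    L    L    W
a=4:    W    W    W    W    W    W    W
a=5:    W    W    W    W    W    W    W
a=6:    L    L    L    L    L    W    W
a=7:    L    W    W    W    W    W    L
Cells with no legal move (terminal, hence L): (0,0), (0,1), (0,2), (0,3), (0,4), (1,0).
The remaining L cells, each justified by listing all of its moves:
(1,6): moves to (1,1)(W), (0,5)(W); every one is W ⇒ L
(2,5): moves to (0,5)(W), (2,0)(W), (1,4)(W); every one is W ⇒ L
(2,6): moves to (0,6)(W), (2,1)(W), (1,5)(W); every one is W ⇒ L
(3,1): moves to (1,1)(W), (2,0)(W); every one is W ⇒ L
(3,2): moves to (1,2)(W), (2,1)(W); every one is W ⇒ L
(3,3): moves to (1,3)(W), (2,2)(W); every one is W ⇒ L
(3,4): moves to (1,4)(W), (2,3)(W); every one is W ⇒ L
(3,5): moves to (1,5)(W), (3,0)(W), (2,4)(W); every one is W ⇒ L
(6,0): moves to (4,0)(W), (2,0)(W); every one is W ⇒ L
(6,1): moves to (4,1)(W), (2,1)(W), (5,0)(W); every one is W ⇒ L
(6,2): moves to (4,2)(W), (2,2)(W), (5,1)(W); every one is W ⇒ L
(6,3): moves to (4,3)(W), (2,3)(W), (5,2)(W); every one is W ⇒ L
(6,4): moves to (4,4)(W), (2,4)(W), (5,3)(W); every one is W ⇒ L
(7,0): moves to (5,0)(W), (3,0)(W); every one is W ⇒ L
(7,6): moves to (5,6)(W), (3,6)(W), (7,1)(W), (6,5)(W); every one is W ⇒ L
Every other cell has at least one move into one of the L cells above, so it is W.
L cells per row: a=0: 5, a=1: 2, a=2: 2, a=3: 5, a=4: 0, a=5: 0, a=6: 5, a=7: 2; total 21.

21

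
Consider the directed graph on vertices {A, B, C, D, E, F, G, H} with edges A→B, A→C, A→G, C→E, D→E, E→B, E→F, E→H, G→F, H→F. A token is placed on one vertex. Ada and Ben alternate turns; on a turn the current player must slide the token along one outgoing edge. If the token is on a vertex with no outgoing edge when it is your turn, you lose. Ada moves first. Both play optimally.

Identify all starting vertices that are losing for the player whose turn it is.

Work bottom-up. With no move the player to move loses. Otherwise the position is W if at least one move leads to an L position for the opponent, and L if every move leads to a W.
Every edge goes from a vertex to one that appears earlier in the order B, F, G, H, E, C, A, D, so processing vertices in that order labels each vertex after all of its successors.
B: no outgoing edge → L
F: no outgoing edge → L
G: can move to F, which is L ⇒ W
H: can move to F, which is L ⇒ W
E: can move to F, which is L ⇒ W
C: the only move is to E(W), a W ⇒ L
A: can move to C, which is L ⇒ W
D: the only move is to E(W), a W ⇒ L
Reading off the rows marked L gives the requested list; there are 4 such vertices.

B, C, D, F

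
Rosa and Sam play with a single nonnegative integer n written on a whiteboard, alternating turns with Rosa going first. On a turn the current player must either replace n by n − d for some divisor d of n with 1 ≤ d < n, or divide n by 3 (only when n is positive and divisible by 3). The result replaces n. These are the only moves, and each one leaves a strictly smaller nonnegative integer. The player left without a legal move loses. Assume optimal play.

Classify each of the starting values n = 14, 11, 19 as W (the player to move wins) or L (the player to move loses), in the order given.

14: W, 11: L, 19: L

Label each position W (a win for the player to move) or L (a loss). A position with no legal move is L; any other position is W exactly when some move reaches an L, and L when every move reaches a W.
n=0: no move → L
n=1: no move → L
n=2: reaches L-position 1 → W
n=3: reaches L-position 1 → W
n=4: only reaches 2(W), 3(W), all W → L
n=5: reaches L-position 4 → W
n=6: reaches L-position 4 → W
n=7: only reaches 6(W), which is W → L
n=8: reaches L-position 4 → W
n=9: only reaches 3(W), 6(W), 8(W), all W → L
n=10: reaches L-position 9 → W
n=11: only reaches 10(W), which is W → L
n=12: reaches L-position 4 → W
n=13: only reaches 12(W), which is W → L
n=14: reaches L-position 7 → W
n=15: only reaches 5(W), 10(W), 12(W), 14(W), all W → L
n=16: reaches L-position 15 → W
n=17: only reaches 16(W), which is W → L
n=18: reaches L-position 9 → W
n=19: only reaches 18(W), which is W → L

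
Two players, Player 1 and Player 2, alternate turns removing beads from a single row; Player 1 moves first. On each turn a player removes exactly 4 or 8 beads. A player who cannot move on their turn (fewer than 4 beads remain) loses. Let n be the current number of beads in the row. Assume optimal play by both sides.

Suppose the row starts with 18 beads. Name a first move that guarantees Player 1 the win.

Label each position W (a win for the player to move) or L (a loss). A position with no legal move is L; any other position is W exactly when some move reaches an L, and L when every move reaches a W.
n=0: no move → L
n=1: no move → L
n=2: no move → L
n=3: no move → L
n=4: reaches L-position 0 → W
n=5: reaches L-position 1 → W
n=6: reaches L-position 2 → W
n=7: reaches L-position 3 → W
n=8: reaches L-position 0 → W
n=9: reaches L-position 1 → W
n=10: reaches L-position 2 → W
n=11: reaches L-position 3 → W
n=12: only reaches 8(W), 4(W), all W → L
n=13: only reaches 9(W), 5(W), all W → L
n=14: only reaches 10(W), 6(W), all W → L
n=15: only reaches 11(W), 7(W), all W → L
n=16: reaches L-position 12 → W
n=17: reaches L-position 13 → W
n=18: reaches L-position 14 → W
From 18, the L positions reachable in one move are: 14.

Remove 4, leaving 14.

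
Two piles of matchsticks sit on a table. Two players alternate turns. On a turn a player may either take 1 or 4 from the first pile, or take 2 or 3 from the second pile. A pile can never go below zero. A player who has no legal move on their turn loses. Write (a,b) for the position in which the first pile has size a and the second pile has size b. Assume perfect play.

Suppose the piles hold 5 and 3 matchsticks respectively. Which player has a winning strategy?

Use the standard recursion: the mover loses at a terminal position; elsewhere, the mover wins exactly when some move hands the opponent an L position.
No move ever increases a pile, so every position that can arise here has a ≤ 5 and b ≤ 3; it is enough to label the cells with 0 ≤ a ≤ 5 and 0 ≤ b ≤ 3.
Every move lowers a or b (never raises either), so fill the grid row by row in increasing a, and left to right within a row: each cell's successors are then already labelled.
      b=0  b=1  b=2  b=3
a=0:    L    L    W    W
a=1:    W    W    L    L
a=2:    L    L    W    W
a=3:    W    W    L    L
a=4:    W    W    W    W
a=5:    L    L    W    W
Cells with no legal move (terminal, hence L): (0,0), (0,1).
The remaining L cells, each justified by listing all of its moves:
(1,2): moves to (0,2)(W), (1,0)(W); every one is W ⇒ L
(1,3): moves to (0,3)(W), (1,1)(W), (1,0)(W); every one is W ⇒ L
(2,0): the only move is to (1,0)(W), a W ⇒ L
(2,1): the only move is to (1,1)(W), a W ⇒ L
(3,2): moves to (2,2)(W), (3,0)(W); every one is W ⇒ L
(3,3): moves to (2,3)(W), (3,1)(W), (3,0)(W); every one is W ⇒ L
(5,0): moves to (4,0)(W), (1,0)(W); every one is W ⇒ L
(5,1): moves to (4,1)(W), (1,1)(W); every one is W ⇒ L
Every other cell has at least one move into one of the L cells above, so it is W.
From (5,3) the player to move can move to (1,3), reaching an L position.

The first player wins.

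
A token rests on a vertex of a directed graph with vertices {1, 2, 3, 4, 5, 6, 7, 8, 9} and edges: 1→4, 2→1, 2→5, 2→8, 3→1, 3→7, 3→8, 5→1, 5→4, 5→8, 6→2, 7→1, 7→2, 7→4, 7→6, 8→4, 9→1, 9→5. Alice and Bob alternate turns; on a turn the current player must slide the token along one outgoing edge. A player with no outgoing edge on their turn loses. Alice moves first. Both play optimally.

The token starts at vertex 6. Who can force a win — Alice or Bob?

Label each position W (a win for the player to move) or L (a loss). A position with no legal move is L; any other position is W exactly when some move reaches an L, and L when every move reaches a W.
Every edge goes from a vertex to one that appears earlier in the order 4, 8, 1, 5, 2, 9, 6, 7, 3, so processing vertices in that order labels each vertex after all of its successors.
4: no outgoing edge → L
8: →4(L), so W
1: →4(L), so W
5: →4(L), so W
2: →5(W), 1(W), 8(W) — all W, so L
9: →5(W), 1(W) — all W, so L
6: →2(L), so W
7: →2(L), so W
3: →7(W), 1(W), 8(W) — all W, so L
From 6 Alice can move to 2, reaching an L position.

Alice wins.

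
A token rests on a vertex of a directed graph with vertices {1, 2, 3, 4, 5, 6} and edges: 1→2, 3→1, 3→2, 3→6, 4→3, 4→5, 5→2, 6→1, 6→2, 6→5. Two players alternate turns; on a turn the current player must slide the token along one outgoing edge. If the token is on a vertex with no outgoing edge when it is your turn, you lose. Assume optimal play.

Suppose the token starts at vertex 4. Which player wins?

Work bottom-up. With no move the player to move loses. Otherwise the position is W if at least one move leads to an L position for the opponent, and L if every move leads to a W.
Every edge goes from a vertex to one that appears earlier in the order 2, 1, 5, 6, 3, 4, so processing vertices in that order labels each vertex after all of its successors.
2: no outgoing edge → L
1: W (go to 2, an L position)
5: W (go to 2, an L position)
6: W (go to 2, an L position)
3: W (go to 2, an L position)
4: L (options 3(W), 5(W) are all W)
The starting position 4 is L: whatever the player to move does, the opponent receives a W position.

The second player wins.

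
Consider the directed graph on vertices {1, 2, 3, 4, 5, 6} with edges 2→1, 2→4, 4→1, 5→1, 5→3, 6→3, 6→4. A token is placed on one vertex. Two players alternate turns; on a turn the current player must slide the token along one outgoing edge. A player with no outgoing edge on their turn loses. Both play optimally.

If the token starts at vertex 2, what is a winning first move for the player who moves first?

Work bottom-up. With no move the player to move loses. Otherwise the position is W if at least one move leads to an L position for the opponent, and L if every move leads to a W.
Every edge goes from a vertex to one that appears earlier in the order 1, 3, 4, 6, 5, 2, so processing vertices in that order labels each vertex after all of its successors.
1: no outgoing edge → L
3: no outgoing edge → L
4: W (go to 1, an L position)
6: W (go to 3, an L position)
5: W (go to 3, an L position)
2: W (go to 1, an L position)
From 2, the L positions reachable in one move are: 1.

Move to 1.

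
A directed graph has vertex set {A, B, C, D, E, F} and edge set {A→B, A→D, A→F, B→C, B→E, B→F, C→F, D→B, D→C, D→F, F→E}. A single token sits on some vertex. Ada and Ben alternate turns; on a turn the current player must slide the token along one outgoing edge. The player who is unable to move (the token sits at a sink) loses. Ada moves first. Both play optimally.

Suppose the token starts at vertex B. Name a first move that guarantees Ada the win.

Move to C.

Positions with no move are L. A position that does have a move is losing for the player to move precisely when every available move leads to a winning position for the opponent. Fill in the labels:
Every edge goes from a vertex to one that appears earlier in the order E, F, C, B, D, A, so processing vertices in that order labels each vertex after all of its successors.
E: no outgoing edge → L
F: W (go to E, an L position)
C: L (sole option F(W) is W)
B: W (go to C, an L position)
D: W (go to C, an L position)
A: L (options D(W), B(W), F(W) are all W)
From B, the L positions reachable in one move are: C, E. Any move reaching one of these is winning.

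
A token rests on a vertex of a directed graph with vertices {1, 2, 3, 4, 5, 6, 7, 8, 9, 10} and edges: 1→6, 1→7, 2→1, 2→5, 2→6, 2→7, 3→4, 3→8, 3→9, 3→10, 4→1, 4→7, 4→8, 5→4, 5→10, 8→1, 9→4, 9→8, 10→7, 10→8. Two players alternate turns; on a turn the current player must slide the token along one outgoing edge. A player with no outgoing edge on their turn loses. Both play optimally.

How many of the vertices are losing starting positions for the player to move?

4

Positions with no move are L. A position that does have a move is losing for the player to move precisely when every available move leads to a winning position for the opponent. Fill in the labels:
Every edge goes from a vertex to one that appears earlier in the order 6, 7, 1, 8, 4, 9, 10, 5, 3, 2, so processing vertices in that order labels each vertex after all of its successors.
6: no outgoing edge → L
7: no outgoing edge → L
1: →7(L), so W
8: →1(W) only, which is W, so L
4: →8(L), so W
9: →8(L), so W
10: →8(L), so W
5: →10(W), 4(W) — all W, so L
3: →8(L), so W
2: →5(L), so W
The L vertices are 5, 6, 7, 8; that is 4 in all.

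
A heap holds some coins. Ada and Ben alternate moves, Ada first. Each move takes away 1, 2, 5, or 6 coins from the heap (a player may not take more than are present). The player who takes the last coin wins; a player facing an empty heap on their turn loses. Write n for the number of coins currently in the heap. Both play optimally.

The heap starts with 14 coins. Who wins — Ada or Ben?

Ben wins.

Label each position W (a win for the player to move) or L (a loss). A position with no legal move is L; any other position is W exactly when some move reaches an L, and L when every move reaches a W.
n=0: no move → L
n=1: →0(L), so W
n=2: →0(L), so W
n=3: →2(W), 1(W) — all W, so L
n=4: →3(L), so W
n=5: →3(L), so W
n=6: →0(L), so W
n=7: →6(W), 5(W), 2(W), 1(W) — all W, so L
n=8: →7(L), so W
n=9: →7(L), so W
n=10: →9(W), 8(W), 5(W), 4(W) — all W, so L
n=11: →10(L), so W
n=12: →10(L), so W
n=13: →7(L), so W
n=14: →13(W), 12(W), 9(W), 8(W) — all W, so L
Every move from 14 reaches a W position, so the mover loses.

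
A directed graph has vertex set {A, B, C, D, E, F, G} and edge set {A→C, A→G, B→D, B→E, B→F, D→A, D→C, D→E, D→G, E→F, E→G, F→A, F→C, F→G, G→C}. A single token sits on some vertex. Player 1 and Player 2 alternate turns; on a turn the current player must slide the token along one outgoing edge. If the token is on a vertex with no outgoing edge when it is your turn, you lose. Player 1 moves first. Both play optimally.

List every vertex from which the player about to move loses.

Build the W/L table. Terminal = L. A non-terminal position is W if it has a move to some L; otherwise it is L.
Every edge goes from a vertex to one that appears earlier in the order C, G, A, F, E, D, B, so processing vertices in that order labels each vertex after all of its successors.
C: no outgoing edge → L
G: W (go to C, an L position)
A: W (go to C, an L position)
F: W (go to C, an L position)
E: L (options F(W), G(W) are all W)
D: W (go to E, an L position)
B: W (go to E, an L position)
Reading off the rows marked L gives the requested list; there are 2 such vertices.

C, E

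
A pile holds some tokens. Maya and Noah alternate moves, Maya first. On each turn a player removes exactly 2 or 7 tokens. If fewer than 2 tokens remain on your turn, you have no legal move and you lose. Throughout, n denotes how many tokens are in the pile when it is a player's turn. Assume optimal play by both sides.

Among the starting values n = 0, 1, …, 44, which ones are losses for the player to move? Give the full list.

0, 1, 4, 5, 9, 10, 13, 14, 18, 19, 22, 23, 27, 28, 31, 32, 36, 37, 40, 41

Use the standard recursion: the mover loses at a terminal position; elsewhere, the mover wins exactly when some move hands the opponent an L position.
n=0: no move → L
n=1: no move → L
n=2: can move to 0, which is L ⇒ W
n=3: can move to 1, which is L ⇒ W
n=4: the only move is to 2(W), a W ⇒ L
n=5: the only move is to 3(W), a W ⇒ L
n=6: can move to 4, which is L ⇒ W
n=7: can move to 5, which is L ⇒ W
n=8: can move to 1, which is L ⇒ W
n=9: moves to 7(W), 2(W); every one is W ⇒ L
n=10: moves to 8(W), 3(W); every one is W ⇒ L
n=11: can move to 9, which is L ⇒ W
n=12: can move to 10, which is L ⇒ W
n=13: moves to 11(W), 6(W); every one is W ⇒ L
n=14: moves to 12(W), 7(W); every one is W ⇒ L
n=15: can move to 13, which is L ⇒ W
n=16: can move to 14, which is L ⇒ W
n=17: can move to 10, which is L ⇒ W
n=18: moves to 16(W), 11(W); every one is W ⇒ L
n=19: moves to 17(W), 12(W); every one is W ⇒ L
n=20: can move to 18, which is L ⇒ W
n=21: can move to 19, which is L ⇒ W
n=22: moves to 20(W), 15(W); every one is W ⇒ L
n=23: moves to 21(W), 16(W); every one is W ⇒ L
n=24: can move to 22, which is L ⇒ W
n=25: can move to 23, which is L ⇒ W
n=26: can move to 19, which is L ⇒ W
n=27: moves to 25(W), 20(W); every one is W ⇒ L
n=28: moves to 26(W), 21(W); every one is W ⇒ L
n=29: can move to 27, which is L ⇒ W
n=30: can move to 28, which is L ⇒ W
n=31: moves to 29(W), 24(W); every one is W ⇒ L
n=32: moves to 30(W), 25(W); every one is W ⇒ L
n=33: can move to 31, which is L ⇒ W
n=34: can move to 32, which is L ⇒ W
n=35: can move to 28, which is L ⇒ W
n=36: moves to 34(W), 29(W); every one is W ⇒ L
n=37: moves to 35(W), 30(W); every one is W ⇒ L
n=38: can move to 36, which is L ⇒ W
n=39: can move to 37, which is L ⇒ W
n=40: moves to 38(W), 33(W); every one is W ⇒ L
n=41: moves to 39(W), 34(W); every one is W ⇒ L
n=42: can move to 40, which is L ⇒ W
n=43: can move to 41, which is L ⇒ W
n=44: can move to 37, which is L ⇒ W
The losing starting values of n are exactly the entries labelled L in this table (20 of them).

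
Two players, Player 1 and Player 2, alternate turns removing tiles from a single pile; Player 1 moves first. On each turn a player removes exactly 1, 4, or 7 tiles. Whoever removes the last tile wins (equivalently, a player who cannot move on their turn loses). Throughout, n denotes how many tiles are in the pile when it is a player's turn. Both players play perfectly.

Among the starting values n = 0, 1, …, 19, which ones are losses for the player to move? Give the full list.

Label each position W (a win for the player to move) or L (a loss). A position with no legal move is L; any other position is W exactly when some move reaches an L, and L when every move reaches a W.
n=0: no move → L
n=1: can move to 0, which is L ⇒ W
n=2: the only move is to 1(W), a W ⇒ L
n=3: can move to 2, which is L ⇒ W
n=4: can move to 0, which is L ⇒ W
n=5: moves to 4(W), 1(W); every one is W ⇒ L
n=6: can move to 5, which is L ⇒ W
n=7: can move to 0, which is L ⇒ W
n=8: moves to 7(W), 4(W), 1(W); every one is W ⇒ L
n=9: can move to 8, which is L ⇒ W
n=10: moves to 9(W), 6(W), 3(W); every one is W ⇒ L
n=11: can move to 10, which is L ⇒ W
n=12: can move to 8, which is L ⇒ W
n=13: moves to 12(W), 9(W), 6(W); every one is W ⇒ L
n=14: can move to 13, which is L ⇒ W
n=15: can move to 8, which is L ⇒ W
n=16: moves to 15(W), 12(W), 9(W); every one is W ⇒ L
n=17: can move to 16, which is L ⇒ W
n=18: moves to 17(W), 14(W), 11(W); every one is W ⇒ L
n=19: can move to 18, which is L ⇒ W
Reading off the rows marked L gives the requested list; there are 8 such values of n.

0, 2, 5, 8, 10, 13, 16, 18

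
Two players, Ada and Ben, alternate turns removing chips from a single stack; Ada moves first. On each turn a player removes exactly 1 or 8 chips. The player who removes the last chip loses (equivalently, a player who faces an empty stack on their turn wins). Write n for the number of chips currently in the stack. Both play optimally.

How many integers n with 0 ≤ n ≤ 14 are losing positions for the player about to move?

Use the standard recursion: the mover wins at a terminal position; elsewhere, the mover wins exactly when some move hands the opponent an L position.
n=0: no move; the opponent has just taken the last chip and therefore loses → W
n=1: the only move is to 0(W), a W ⇒ L
n=2: can move to 1, which is L ⇒ W
n=3: the only move is to 2(W), a W ⇒ L
n=4: can move to 3, which is L ⇒ W
n=5: the only move is to 4(W), a W ⇒ L
n=6: can move to 5, which is L ⇒ W
n=7: the only move is to 6(W), a W ⇒ L
n=8: can move to 7, which is L ⇒ W
n=9: can move to 1, which is L ⇒ W
n=10: moves to 9(W), 2(W); every one is W ⇒ L
n=11: can move to 10, which is L ⇒ W
n=12: moves to 11(W), 4(W); every one is W ⇒ L
n=13: can move to 12, which is L ⇒ W
n=14: moves to 13(W), 6(W); every one is W ⇒ L
L entries with 0 ≤ n ≤ 14: n = 1, 3, 5, 7, 10, 12, 14; that makes 7.

7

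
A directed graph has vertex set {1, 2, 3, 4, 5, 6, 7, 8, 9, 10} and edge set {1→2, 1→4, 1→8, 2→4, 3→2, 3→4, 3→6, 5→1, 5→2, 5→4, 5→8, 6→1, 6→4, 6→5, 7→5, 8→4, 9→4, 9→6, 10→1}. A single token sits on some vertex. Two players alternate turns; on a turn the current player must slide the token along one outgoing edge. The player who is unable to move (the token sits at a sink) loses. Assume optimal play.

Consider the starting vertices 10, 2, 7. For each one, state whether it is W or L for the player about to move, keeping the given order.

10: L, 2: W, 7: L

Use the standard recursion: the mover loses at a terminal position; elsewhere, the mover wins exactly when some move hands the opponent an L position.
Every edge goes from a vertex to one that appears earlier in the order 4, 8, 2, 1, 5, 6, 3, 7, 10, 9, so processing vertices in that order labels each vertex after all of its successors.
4: no outgoing edge → L
8: can move to 4, which is L ⇒ W
2: can move to 4, which is L ⇒ W
1: can move to 4, which is L ⇒ W
5: can move to 4, which is L ⇒ W
6: can move to 4, which is L ⇒ W
3: can move to 4, which is L ⇒ W
7: the only move is to 5(W), a W ⇒ L
10: the only move is to 1(W), a W ⇒ L
9: can move to 4, which is L ⇒ W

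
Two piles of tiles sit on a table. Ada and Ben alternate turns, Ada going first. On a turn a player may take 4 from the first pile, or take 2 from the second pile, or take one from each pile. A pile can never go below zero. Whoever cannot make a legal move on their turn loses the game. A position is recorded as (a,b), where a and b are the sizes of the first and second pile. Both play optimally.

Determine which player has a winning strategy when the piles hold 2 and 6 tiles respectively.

Build the W/L table. Terminal = L. A non-terminal position is W if it has a move to some L; otherwise it is L.
No move ever increases a pile, so every position that can arise here has a ≤ 2 and b ≤ 6; it is enough to label the cells with 0 ≤ a ≤ 2 and 0 ≤ b ≤ 6.
Every move lowers a or b (never raises either), so fill the grid row by row in increasing a, and left to right within a row: each cell's successors are then already labelled.
      b=0  b=1  b=2  b=3  b=4  b=5  b=6
a=0:    L    L    W    W    L    L    W
a=1:    L    W    W    L    L    W    W
a=2:    L    W    W    L    W    W    L
Cells with no legal move (terminal, hence L): (0,0), (0,1), (1,0), (2,0).
The remaining L cells, each justified by listing all of its moves:
(0,4): the only move is to (0,2)(W), a W ⇒ L
(0,5): the only move is to (0,3)(W), a W ⇒ L
(1,3): moves to (1,1)(W), (0,2)(W); every one is W ⇒ L
(1,4): moves to (1,2)(W), (0,3)(W); every one is W ⇒ L
(2,3): moves to (2,1)(W), (1,2)(W); every one is W ⇒ L
(2,6): moves to (2,4)(W), (1,5)(W); every one is W ⇒ L
Every other cell has at least one move into one of the L cells above, so it is W.
Every move from (2,6) reaches a W position, so the mover loses.

Ben wins.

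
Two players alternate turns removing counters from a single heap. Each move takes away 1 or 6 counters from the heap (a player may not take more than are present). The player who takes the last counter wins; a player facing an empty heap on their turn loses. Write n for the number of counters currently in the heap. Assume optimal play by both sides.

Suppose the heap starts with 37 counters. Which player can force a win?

The second player wins.

Positions with no move are L. A position that does have a move is losing for the player to move precisely when every available move leads to a winning position for the opponent. Fill in the labels:
n=0: no move → L
n=1: can move to 0, which is L ⇒ W
n=2: the only move is to 1(W), a W ⇒ L
n=3: can move to 2, which is L ⇒ W
n=4: the only move is to 3(W), a W ⇒ L
n=5: can move to 4, which is L ⇒ W
n=6: can move to 0, which is L ⇒ W
n=7: moves to 6(W), 1(W); every one is W ⇒ L
n=8: can move to 7, which is L ⇒ W
n=9: moves to 8(W), 3(W); every one is W ⇒ L
n=10: can move to 9, which is L ⇒ W
n=11: moves to 10(W), 5(W); every one is W ⇒ L
n=12: can move to 11, which is L ⇒ W
n=13: can move to 7, which is L ⇒ W
n=14: moves to 13(W), 8(W); every one is W ⇒ L
n=15: can move to 14, which is L ⇒ W
n=16: moves to 15(W), 10(W); every one is W ⇒ L
n=17: can move to 16, which is L ⇒ W
n=18: moves to 17(W), 12(W); every one is W ⇒ L
n=19: can move to 18, which is L ⇒ W
n=20: can move to 14, which is L ⇒ W
n=21: moves to 20(W), 15(W); every one is W ⇒ L
n=22: can move to 21, which is L ⇒ W
n=23: moves to 22(W), 17(W); every one is W ⇒ L
n=24: can move to 23, which is L ⇒ W
n=25: moves to 24(W), 19(W); every one is W ⇒ L
n=26: can move to 25, which is L ⇒ W
n=27: can move to 21, which is L ⇒ W
n=28: moves to 27(W), 22(W); every one is W ⇒ L
n=29: can move to 28, which is L ⇒ W
n=30: moves to 29(W), 24(W); every one is W ⇒ L
n=31: can move to 30, which is L ⇒ W
n=32: moves to 31(W), 26(W); every one is W ⇒ L
n=33: can move to 32, which is L ⇒ W
n=34: can move to 28, which is L ⇒ W
n=35: moves to 34(W), 29(W); every one is W ⇒ L
n=36: can move to 35, which is L ⇒ W
n=37: moves to 36(W), 31(W); every one is W ⇒ L
The starting position 37 is L: whatever the player to move does, the opponent receives a W position.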